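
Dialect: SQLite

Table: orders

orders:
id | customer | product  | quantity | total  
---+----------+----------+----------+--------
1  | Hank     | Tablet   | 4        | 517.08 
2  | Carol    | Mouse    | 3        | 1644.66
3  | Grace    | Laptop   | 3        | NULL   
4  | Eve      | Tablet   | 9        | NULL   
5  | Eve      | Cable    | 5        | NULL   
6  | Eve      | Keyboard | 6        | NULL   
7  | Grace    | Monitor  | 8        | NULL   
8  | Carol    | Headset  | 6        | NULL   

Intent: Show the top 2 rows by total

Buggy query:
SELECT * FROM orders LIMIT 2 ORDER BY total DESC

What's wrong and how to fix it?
Bug: LIMIT must come after ORDER BY

Fix: Sort with ORDER BY, then apply LIMIT

Corrected query:
SELECT * FROM orders ORDER BY total DESC LIMIT 2

Result:
id | customer | product | quantity | total  
---+----------+---------+----------+--------
2  | Carol    | Mouse   | 3        | 1644.66
1  | Hank     | Tablet  | 4        | 517.08 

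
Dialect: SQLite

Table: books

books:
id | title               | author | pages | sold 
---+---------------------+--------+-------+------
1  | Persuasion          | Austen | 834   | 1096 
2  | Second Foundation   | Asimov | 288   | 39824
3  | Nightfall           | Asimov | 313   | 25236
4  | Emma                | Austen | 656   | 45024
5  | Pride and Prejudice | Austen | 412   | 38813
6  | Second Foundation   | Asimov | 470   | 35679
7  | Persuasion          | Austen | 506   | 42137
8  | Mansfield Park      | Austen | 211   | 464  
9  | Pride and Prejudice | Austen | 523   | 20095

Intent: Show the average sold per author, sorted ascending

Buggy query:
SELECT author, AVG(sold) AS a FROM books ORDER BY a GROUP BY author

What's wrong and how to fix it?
Bug: ORDER BY appears before GROUP BY; SQL clause order requires GROUP BY first

Fix: Move ORDER BY to the end, after GROUP BY

Corrected query:
SELECT author, AVG(sold) AS a FROM books GROUP BY author ORDER BY a

Result:
author | a           
-------+-------------
Austen | 24604.833333
Asimov | 33579.666667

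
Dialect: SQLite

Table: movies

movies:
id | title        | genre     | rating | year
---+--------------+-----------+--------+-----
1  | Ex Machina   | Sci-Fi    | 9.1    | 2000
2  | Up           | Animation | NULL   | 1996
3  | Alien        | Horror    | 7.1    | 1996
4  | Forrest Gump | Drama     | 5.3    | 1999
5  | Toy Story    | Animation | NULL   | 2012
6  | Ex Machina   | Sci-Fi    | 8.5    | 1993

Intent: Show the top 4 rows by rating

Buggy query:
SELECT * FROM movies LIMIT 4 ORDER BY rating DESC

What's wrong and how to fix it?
Bug: LIMIT must come after ORDER BY

Fix: Sort with ORDER BY, then apply LIMIT

Corrected query:
SELECT * FROM movies ORDER BY rating DESC LIMIT 4

Result:
id | title        | genre  | rating | year
---+--------------+--------+--------+-----
1  | Ex Machina   | Sci-Fi | 9.1    | 2000
6  | Ex Machina   | Sci-Fi | 8.5    | 1993
3  | Alien        | Horror | 7.1    | 1996
4  | Forrest Gump | Drama  | 5.3    | 1999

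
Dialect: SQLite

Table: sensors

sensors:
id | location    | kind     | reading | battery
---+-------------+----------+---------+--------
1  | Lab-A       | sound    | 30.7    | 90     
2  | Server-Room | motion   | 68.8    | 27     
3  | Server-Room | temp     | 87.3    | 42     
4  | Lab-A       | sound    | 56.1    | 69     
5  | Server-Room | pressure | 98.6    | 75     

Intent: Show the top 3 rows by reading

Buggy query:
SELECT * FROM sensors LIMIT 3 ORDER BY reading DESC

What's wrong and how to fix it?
Bug: ORDER BY cannot follow LIMIT; LIMIT is the final clause

Fix: Swap the clauses: ORDER BY first, then LIMIT

Corrected query:
SELECT * FROM sensors ORDER BY reading DESC LIMIT 3

Result:
id | location    | kind     | reading | battery
---+-------------+----------+---------+--------
5  | Server-Room | pressure | 98.6    | 75     
3  | Server-Room | temp     | 87.3    | 42     
2  | Server-Room | motion   | 68.8    | 27     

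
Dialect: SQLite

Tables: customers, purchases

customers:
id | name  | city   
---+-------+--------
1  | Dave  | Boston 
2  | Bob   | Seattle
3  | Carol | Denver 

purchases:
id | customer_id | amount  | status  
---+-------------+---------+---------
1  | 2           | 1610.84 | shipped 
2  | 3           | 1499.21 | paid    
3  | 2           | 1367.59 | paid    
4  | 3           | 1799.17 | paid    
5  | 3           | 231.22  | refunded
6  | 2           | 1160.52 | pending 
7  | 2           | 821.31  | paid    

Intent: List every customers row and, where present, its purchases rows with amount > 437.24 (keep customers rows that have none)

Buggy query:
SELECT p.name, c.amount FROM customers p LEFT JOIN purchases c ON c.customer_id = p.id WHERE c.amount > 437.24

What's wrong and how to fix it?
Bug: A WHERE condition on the right-hand table after LEFT JOIN drops unmatched parents

Fix: Move the right-table condition into the ON clause so unmatched parents are kept

Corrected query:
SELECT p.name, c.amount FROM customers p LEFT JOIN purchases c ON c.customer_id = p.id AND c.amount > 437.24

Result:
name  | amount 
------+--------
Dave  | NULL   
Bob   | 821.31 
Bob   | 1160.52
Bob   | 1367.59
Bob   | 1610.84
Carol | 1499.21
Carol | 1799.17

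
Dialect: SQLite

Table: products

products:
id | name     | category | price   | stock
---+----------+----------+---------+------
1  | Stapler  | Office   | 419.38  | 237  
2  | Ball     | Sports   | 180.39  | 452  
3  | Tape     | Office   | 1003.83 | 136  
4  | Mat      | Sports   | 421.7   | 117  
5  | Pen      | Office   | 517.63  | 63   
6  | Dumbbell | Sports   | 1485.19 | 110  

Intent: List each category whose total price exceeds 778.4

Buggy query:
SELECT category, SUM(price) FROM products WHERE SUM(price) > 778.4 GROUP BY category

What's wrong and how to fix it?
Bug: Aggregate functions cannot appear in a WHERE clause

Fix: Use HAVING (which filters groups after aggregation) instead of WHERE

Corrected query:
SELECT category, SUM(price) FROM products GROUP BY category HAVING SUM(price) > 778.4

Result:
category | SUM(price)
---------+-----------
Office   | 1940.84   
Sports   | 2087.28   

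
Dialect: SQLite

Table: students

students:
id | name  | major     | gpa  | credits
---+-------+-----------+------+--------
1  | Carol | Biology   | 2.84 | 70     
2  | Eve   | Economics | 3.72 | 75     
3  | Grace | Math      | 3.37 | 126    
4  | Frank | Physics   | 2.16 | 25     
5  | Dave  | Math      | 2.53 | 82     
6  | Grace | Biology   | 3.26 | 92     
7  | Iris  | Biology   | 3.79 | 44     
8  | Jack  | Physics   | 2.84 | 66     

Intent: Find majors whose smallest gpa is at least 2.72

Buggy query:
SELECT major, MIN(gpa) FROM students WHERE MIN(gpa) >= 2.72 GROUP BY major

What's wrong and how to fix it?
Bug: MIN() in WHERE is a misuse of aggregate

Fix: Replace WHERE with HAVING after the GROUP BY

Corrected query:
SELECT major, MIN(gpa) FROM students GROUP BY major HAVING MIN(gpa) >= 2.72

Result:
major     | MIN(gpa)
----------+---------
Biology   | 2.84    
Economics | 3.72    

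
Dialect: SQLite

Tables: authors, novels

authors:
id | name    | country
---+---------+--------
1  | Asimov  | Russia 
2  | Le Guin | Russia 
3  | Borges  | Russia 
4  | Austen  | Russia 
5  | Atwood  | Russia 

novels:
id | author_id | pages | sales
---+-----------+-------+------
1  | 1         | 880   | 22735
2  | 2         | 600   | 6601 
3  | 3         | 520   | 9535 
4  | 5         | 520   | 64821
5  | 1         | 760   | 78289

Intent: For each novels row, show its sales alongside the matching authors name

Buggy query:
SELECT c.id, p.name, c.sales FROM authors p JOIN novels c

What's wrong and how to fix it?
Bug: Missing join condition: each novels row is matched to all authors rows instead of just its own

Fix: Add ON c.author_id = p.id to the JOIN

Corrected query:
SELECT c.id, p.name, c.sales FROM authors p JOIN novels c ON c.author_id = p.id

Result:
id | name    | sales
---+---------+------
1  | Asimov  | 22735
2  | Le Guin | 6601 
3  | Borges  | 9535 
4  | Atwood  | 64821
5  | Asimov  | 78289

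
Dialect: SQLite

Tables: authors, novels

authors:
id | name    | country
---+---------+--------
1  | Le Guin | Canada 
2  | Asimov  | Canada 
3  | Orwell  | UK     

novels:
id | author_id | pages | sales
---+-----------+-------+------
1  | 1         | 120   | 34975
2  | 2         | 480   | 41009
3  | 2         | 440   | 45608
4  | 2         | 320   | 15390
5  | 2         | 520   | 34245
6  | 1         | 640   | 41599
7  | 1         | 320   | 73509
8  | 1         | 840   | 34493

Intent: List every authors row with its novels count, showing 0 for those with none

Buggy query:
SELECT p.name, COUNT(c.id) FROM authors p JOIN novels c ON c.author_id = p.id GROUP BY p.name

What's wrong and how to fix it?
Bug: INNER JOIN drops authors rows that have no matching novels rows

Fix: Switch to LEFT JOIN to retain unmatched parent rows

Corrected query:
SELECT p.name, COUNT(c.id) FROM authors p LEFT JOIN novels c ON c.author_id = p.id GROUP BY p.name

Result:
name    | COUNT(c.id)
--------+------------
Asimov  | 4          
Le Guin | 4          
Orwell  | 0          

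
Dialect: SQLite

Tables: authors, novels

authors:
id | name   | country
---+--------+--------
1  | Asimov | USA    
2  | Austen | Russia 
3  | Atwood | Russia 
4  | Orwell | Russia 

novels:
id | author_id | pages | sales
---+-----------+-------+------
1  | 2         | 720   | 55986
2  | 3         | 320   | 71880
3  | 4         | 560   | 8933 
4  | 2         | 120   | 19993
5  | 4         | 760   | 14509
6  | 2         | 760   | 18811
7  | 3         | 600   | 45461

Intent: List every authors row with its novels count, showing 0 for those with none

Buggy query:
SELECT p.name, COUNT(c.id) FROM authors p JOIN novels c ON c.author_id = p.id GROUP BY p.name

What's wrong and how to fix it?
Bug: An inner join excludes parents with zero children

Fix: Switch to LEFT JOIN to retain unmatched parent rows

Corrected query:
SELECT p.name, COUNT(c.id) FROM authors p LEFT JOIN novels c ON c.author_id = p.id GROUP BY p.name

Result:
name   | COUNT(c.id)
-------+------------
Asimov | 0          
Atwood | 2          
Austen | 3          
Orwell | 2          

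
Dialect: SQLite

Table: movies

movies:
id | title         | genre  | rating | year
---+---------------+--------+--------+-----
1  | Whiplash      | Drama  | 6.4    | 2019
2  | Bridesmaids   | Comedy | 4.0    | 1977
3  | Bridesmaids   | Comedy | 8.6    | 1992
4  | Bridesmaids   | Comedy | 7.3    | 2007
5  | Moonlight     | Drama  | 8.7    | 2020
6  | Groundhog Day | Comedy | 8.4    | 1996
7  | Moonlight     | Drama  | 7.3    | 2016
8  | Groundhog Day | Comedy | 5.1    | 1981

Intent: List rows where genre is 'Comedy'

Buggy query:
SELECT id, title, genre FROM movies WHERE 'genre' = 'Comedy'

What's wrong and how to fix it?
Bug: Single quotes denote string literals in SQL; the column name is being compared as a constant string

Fix: Remove the quotes around the column name (or use double quotes for an identifier)

Corrected query:
SELECT id, title, genre FROM movies WHERE genre = 'Comedy'

Result:
id | title         | genre 
---+---------------+-------
2  | Bridesmaids   | Comedy
3  | Bridesmaids   | Comedy
4  | Bridesmaids   | Comedy
6  | Groundhog Day | Comedy
8  | Groundhog Day | Comedy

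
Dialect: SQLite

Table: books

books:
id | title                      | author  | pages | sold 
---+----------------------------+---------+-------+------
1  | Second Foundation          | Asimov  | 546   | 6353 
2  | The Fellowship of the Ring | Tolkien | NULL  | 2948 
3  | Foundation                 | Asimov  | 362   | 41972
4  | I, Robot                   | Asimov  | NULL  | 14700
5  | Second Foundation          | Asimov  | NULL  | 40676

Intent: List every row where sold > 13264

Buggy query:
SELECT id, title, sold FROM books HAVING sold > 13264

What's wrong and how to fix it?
Bug: This is a non-aggregate query (no GROUP BY, no aggregates), so in SQLite the HAVING clause is invalid here; a row-level condition belongs in WHERE

Fix: Replace HAVING with WHERE since the condition applies to individual rows

Corrected query:
SELECT id, title, sold FROM books WHERE sold > 13264

Result:
id | title             | sold 
---+-------------------+------
3  | Foundation        | 41972
4  | I, Robot          | 14700
5  | Second Foundation | 40676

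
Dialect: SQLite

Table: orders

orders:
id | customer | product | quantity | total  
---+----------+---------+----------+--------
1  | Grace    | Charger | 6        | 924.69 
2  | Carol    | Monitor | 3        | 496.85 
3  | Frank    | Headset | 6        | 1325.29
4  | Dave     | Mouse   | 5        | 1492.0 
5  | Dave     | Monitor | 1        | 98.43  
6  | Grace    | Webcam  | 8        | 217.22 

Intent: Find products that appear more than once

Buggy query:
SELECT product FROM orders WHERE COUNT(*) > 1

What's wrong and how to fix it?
Bug: COUNT(*) is an aggregate and cannot be used in WHERE

Fix: Group first, then use HAVING for the count condition

Corrected query:
SELECT product FROM orders GROUP BY product HAVING COUNT(*) > 1

Result:
product
-------
Monitor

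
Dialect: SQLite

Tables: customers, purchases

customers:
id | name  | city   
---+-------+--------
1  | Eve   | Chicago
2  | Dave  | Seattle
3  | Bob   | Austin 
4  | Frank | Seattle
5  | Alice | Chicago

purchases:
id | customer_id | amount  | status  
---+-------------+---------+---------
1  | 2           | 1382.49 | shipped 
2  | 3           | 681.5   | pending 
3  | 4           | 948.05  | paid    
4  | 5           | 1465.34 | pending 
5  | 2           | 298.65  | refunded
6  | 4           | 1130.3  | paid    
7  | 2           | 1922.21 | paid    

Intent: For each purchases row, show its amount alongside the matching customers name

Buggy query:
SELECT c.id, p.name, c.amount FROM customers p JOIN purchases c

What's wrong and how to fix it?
Bug: Missing join condition: each purchases row is matched to all customers rows instead of just its own

Fix: Add ON c.customer_id = p.id to the JOIN

Corrected query:
SELECT c.id, p.name, c.amount FROM customers p JOIN purchases c ON c.customer_id = p.id

Result:
id | name  | amount 
---+-------+--------
1  | Dave  | 1382.49
2  | Bob   | 681.5  
3  | Frank | 948.05 
4  | Alice | 1465.34
5  | Dave  | 298.65 
6  | Frank | 1130.3 
7  | Dave  | 1922.21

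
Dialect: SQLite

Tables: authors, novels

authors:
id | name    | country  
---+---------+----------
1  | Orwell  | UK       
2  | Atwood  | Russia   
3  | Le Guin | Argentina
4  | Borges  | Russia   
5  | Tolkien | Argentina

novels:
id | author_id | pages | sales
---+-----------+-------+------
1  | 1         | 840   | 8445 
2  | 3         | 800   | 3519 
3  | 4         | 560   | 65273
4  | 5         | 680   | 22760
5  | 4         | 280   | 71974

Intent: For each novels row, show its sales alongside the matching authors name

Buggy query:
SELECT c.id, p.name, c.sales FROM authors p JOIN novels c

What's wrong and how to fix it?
Bug: JOIN with no ON clause produces a cartesian product; every novels row pairs with every authors row

Fix: Specify the join condition linking the foreign key to the parent id

Corrected query:
SELECT c.id, p.name, c.sales FROM authors p JOIN novels c ON c.author_id = p.id

Result:
id | name    | sales
---+---------+------
1  | Orwell  | 8445 
2  | Le Guin | 3519 
3  | Borges  | 65273
4  | Tolkien | 22760
5  | Borges  | 71974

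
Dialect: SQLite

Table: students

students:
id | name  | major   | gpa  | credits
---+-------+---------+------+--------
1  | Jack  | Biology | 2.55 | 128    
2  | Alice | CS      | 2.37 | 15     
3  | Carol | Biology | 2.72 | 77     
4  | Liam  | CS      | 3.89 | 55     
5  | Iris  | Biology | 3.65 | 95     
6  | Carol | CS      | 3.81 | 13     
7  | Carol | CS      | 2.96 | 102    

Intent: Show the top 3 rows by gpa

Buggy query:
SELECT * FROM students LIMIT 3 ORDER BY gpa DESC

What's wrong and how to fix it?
Bug: ORDER BY cannot follow LIMIT; LIMIT is the final clause

Fix: Swap the clauses: ORDER BY first, then LIMIT

Corrected query:
SELECT * FROM students ORDER BY gpa DESC LIMIT 3

Result:
id | name  | major   | gpa  | credits
---+-------+---------+------+--------
4  | Liam  | CS      | 3.89 | 55     
6  | Carol | CS      | 3.81 | 13     
5  | Iris  | Biology | 3.65 | 95     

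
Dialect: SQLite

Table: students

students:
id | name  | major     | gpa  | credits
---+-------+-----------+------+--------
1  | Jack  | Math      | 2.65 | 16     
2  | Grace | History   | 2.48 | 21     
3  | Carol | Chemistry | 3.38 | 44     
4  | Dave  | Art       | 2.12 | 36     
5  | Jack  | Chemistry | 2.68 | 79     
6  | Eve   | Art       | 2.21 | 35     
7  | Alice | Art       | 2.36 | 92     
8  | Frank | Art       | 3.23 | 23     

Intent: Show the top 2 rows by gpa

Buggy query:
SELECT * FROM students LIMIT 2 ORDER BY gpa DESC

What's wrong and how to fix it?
Bug: LIMIT must come after ORDER BY

Fix: Swap the clauses: ORDER BY first, then LIMIT

Corrected query:
SELECT * FROM students ORDER BY gpa DESC LIMIT 2

Result:
id | name  | major     | gpa  | credits
---+-------+-----------+------+--------
3  | Carol | Chemistry | 3.38 | 44     
8  | Frank | Art       | 3.23 | 23     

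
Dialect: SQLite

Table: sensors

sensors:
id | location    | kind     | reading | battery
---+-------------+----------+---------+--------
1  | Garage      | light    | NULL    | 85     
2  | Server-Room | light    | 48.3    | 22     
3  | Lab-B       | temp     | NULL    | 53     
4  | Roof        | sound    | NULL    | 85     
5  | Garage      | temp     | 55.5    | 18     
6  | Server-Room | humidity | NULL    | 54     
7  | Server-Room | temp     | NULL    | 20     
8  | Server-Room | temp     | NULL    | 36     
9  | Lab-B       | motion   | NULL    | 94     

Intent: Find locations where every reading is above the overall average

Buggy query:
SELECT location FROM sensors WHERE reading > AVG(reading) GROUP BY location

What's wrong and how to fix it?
Bug: WHERE evaluates per row before aggregation, so AVG() is unavailable

Fix: Compute the overall average in a scalar subquery and compare each group's MIN against it in HAVING

Corrected query:
SELECT location FROM sensors GROUP BY location HAVING MIN(reading) > (SELECT AVG(reading) FROM sensors)

Result:
location
--------
Garage  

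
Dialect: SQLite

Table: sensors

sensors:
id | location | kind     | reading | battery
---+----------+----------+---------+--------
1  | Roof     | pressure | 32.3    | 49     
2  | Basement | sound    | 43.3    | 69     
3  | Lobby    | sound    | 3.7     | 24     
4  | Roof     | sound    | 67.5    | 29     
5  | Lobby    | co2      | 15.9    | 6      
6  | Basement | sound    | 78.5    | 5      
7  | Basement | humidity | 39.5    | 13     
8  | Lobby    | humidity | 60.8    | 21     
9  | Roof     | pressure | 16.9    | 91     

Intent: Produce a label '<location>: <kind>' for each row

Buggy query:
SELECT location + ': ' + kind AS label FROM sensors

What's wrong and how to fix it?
Bug: '+' is numeric addition; on text columns SQLite converts them to 0 instead of concatenating

Fix: Use the || operator for string concatenation

Corrected query:
SELECT location || ': ' || kind AS label FROM sensors

Result:
label             
------------------
Roof: pressure    
Basement: sound   
Lobby: sound      
Roof: sound       
Lobby: co2        
Basement: sound   
Basement: humidity
Lobby: humidity   
Roof: pressure    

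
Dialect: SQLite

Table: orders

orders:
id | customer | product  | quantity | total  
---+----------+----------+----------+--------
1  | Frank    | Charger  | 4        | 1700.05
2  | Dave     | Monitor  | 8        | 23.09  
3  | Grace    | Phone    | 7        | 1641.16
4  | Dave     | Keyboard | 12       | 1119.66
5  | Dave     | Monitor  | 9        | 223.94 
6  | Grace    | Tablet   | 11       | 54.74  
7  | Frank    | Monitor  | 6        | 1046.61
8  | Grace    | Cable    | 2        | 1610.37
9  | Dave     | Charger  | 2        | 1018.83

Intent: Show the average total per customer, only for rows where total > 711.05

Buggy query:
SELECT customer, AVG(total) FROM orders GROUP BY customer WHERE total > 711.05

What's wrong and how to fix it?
Bug: Row-level WHERE must come before GROUP BY in the clause order

Fix: Move the WHERE clause before GROUP BY

Corrected query:
SELECT customer, AVG(total) FROM orders WHERE total > 711.05 GROUP BY customer

Result:
customer | AVG(total)
---------+-----------
Dave     | 1069.245  
Frank    | 1373.33   
Grace    | 1625.765  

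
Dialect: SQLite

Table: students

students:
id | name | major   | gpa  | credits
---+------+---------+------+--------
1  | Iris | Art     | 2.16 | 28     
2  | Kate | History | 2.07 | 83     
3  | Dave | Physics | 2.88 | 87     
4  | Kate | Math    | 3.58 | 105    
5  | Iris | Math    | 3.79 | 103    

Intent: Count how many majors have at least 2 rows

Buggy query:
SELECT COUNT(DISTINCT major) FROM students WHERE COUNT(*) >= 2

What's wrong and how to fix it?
Bug: COUNT(*) cannot appear in WHERE; the per-group count doesn't exist yet

Fix: Group first with HAVING COUNT(*) >= 2, then COUNT the resulting groups

Corrected query:
SELECT COUNT(*) FROM (SELECT major FROM students GROUP BY major HAVING COUNT(*) >= 2)

Result:
COUNT(*)
--------
1       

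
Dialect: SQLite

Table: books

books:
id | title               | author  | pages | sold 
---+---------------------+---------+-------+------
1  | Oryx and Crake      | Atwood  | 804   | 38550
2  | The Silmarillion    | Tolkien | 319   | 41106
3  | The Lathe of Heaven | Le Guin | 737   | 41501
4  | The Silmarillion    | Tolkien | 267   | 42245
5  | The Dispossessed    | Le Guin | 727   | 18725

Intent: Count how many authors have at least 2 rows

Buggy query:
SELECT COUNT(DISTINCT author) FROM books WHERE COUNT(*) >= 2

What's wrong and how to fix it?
Bug: COUNT(*) cannot appear in WHERE; the per-group count doesn't exist yet

Fix: Use a subquery that GROUPs and filters with HAVING, then count its rows

Corrected query:
SELECT COUNT(*) FROM (SELECT author FROM books GROUP BY author HAVING COUNT(*) >= 2)

Result:
COUNT(*)
--------
2       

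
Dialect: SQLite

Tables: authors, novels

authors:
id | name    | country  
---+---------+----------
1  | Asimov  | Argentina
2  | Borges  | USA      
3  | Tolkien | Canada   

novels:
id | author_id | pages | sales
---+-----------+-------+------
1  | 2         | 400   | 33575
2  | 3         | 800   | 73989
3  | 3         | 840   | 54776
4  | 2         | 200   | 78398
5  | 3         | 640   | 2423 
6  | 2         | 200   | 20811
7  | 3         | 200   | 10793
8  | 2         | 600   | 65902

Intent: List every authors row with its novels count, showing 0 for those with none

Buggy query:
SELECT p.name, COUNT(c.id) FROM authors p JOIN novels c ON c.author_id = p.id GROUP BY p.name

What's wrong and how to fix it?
Bug: An inner join excludes parents with zero children

Fix: Switch to LEFT JOIN to retain unmatched parent rows

Corrected query:
SELECT p.name, COUNT(c.id) FROM authors p LEFT JOIN novels c ON c.author_id = p.id GROUP BY p.name

Result:
name    | COUNT(c.id)
--------+------------
Asimov  | 0          
Borges  | 4          
Tolkien | 4          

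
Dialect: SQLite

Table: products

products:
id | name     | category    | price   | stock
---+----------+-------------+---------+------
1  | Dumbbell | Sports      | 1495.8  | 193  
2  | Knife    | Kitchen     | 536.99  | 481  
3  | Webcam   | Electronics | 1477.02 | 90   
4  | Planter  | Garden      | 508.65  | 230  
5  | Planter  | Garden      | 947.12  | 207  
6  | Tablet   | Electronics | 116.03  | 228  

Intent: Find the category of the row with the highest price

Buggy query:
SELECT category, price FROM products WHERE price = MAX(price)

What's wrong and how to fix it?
Bug: WHERE is evaluated per row; an aggregate over the whole table isn't defined there

Fix: Use a subquery: WHERE price = (SELECT MAX(price) FROM products)

Corrected query:
SELECT category, price FROM products WHERE price = (SELECT MAX(price) FROM products)

Result:
category | price 
---------+-------
Sports   | 1495.8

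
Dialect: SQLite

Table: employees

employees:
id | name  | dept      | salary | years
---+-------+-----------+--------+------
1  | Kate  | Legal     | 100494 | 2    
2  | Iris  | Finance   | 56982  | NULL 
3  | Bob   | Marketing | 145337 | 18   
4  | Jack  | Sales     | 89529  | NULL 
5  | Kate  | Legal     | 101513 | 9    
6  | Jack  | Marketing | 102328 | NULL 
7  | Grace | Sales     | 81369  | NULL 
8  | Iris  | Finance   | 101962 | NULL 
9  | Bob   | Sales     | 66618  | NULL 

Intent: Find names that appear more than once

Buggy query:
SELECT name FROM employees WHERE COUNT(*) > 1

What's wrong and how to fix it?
Bug: COUNT(*) is an aggregate and cannot be used in WHERE

Fix: Group first, then use HAVING for the count condition

Corrected query:
SELECT name FROM employees GROUP BY name HAVING COUNT(*) > 1

Result:
name
----
Bob 
Iris
Jack
Kate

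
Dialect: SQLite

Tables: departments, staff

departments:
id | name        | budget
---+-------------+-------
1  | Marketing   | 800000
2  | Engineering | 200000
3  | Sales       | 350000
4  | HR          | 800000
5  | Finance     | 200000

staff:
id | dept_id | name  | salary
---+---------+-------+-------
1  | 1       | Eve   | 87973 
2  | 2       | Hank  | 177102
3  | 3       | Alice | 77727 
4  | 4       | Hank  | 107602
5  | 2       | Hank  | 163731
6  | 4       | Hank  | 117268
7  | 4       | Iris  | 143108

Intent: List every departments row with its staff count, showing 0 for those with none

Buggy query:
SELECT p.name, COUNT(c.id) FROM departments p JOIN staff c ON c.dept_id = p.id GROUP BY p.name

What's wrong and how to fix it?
Bug: An inner join excludes parents with zero children

Fix: Use LEFT JOIN so parents without children still appear (COUNT(c.id) gives 0)

Corrected query:
SELECT p.name, COUNT(c.id) FROM departments p LEFT JOIN staff c ON c.dept_id = p.id GROUP BY p.name

Result:
name        | COUNT(c.id)
------------+------------
Engineering | 2          
Finance     | 0          
HR          | 3          
Marketing   | 1          
Sales       | 1          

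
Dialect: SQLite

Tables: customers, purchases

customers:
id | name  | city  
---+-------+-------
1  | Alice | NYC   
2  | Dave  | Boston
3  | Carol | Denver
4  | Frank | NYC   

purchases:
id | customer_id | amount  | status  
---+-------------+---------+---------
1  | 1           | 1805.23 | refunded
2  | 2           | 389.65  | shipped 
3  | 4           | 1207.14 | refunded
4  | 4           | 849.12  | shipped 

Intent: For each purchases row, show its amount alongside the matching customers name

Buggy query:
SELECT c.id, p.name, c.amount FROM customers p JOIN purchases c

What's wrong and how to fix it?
Bug: JOIN with no ON clause produces a cartesian product; every purchases row pairs with every customers row

Fix: Add ON c.customer_id = p.id to the JOIN

Corrected query:
SELECT c.id, p.name, c.amount FROM customers p JOIN purchases c ON c.customer_id = p.id

Result:
id | name  | amount 
---+-------+--------
1  | Alice | 1805.23
2  | Dave  | 389.65 
3  | Frank | 1207.14
4  | Frank | 849.12 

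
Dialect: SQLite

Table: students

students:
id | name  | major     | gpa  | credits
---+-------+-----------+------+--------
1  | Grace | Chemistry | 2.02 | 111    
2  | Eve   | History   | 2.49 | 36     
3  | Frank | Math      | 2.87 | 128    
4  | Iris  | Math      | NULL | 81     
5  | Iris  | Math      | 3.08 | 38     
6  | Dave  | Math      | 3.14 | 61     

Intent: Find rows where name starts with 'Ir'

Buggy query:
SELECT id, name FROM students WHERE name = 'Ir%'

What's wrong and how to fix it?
Bug: '=' compares the literal string including the % character; pattern matching needs LIKE

Fix: Replace '=' with LIKE so 'Ir%' is treated as a pattern

Corrected query:
SELECT id, name FROM students WHERE name LIKE 'Ir%'

Result:
id | name
---+-----
4  | Iris
5  | Iris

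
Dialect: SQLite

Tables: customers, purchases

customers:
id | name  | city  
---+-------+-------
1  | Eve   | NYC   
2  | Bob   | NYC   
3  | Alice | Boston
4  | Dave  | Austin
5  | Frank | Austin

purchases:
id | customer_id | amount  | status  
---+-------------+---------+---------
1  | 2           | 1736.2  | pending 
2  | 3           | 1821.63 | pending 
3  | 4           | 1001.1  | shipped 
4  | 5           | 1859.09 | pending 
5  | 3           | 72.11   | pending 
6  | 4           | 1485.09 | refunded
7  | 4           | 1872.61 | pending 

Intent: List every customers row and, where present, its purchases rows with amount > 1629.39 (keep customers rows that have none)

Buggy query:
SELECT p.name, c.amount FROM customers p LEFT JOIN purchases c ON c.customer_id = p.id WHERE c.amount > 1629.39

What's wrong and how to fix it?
Bug: Filtering c.amount in WHERE discards the NULL rows produced by LEFT JOIN, turning it into an inner join

Fix: Put 'c.amount > 1629.39' in the JOIN's ON clause instead of WHERE

Corrected query:
SELECT p.name, c.amount FROM customers p LEFT JOIN purchases c ON c.customer_id = p.id AND c.amount > 1629.39

Result:
name  | amount 
------+--------
Eve   | NULL   
Bob   | 1736.2 
Alice | 1821.63
Dave  | 1872.61
Frank | 1859.09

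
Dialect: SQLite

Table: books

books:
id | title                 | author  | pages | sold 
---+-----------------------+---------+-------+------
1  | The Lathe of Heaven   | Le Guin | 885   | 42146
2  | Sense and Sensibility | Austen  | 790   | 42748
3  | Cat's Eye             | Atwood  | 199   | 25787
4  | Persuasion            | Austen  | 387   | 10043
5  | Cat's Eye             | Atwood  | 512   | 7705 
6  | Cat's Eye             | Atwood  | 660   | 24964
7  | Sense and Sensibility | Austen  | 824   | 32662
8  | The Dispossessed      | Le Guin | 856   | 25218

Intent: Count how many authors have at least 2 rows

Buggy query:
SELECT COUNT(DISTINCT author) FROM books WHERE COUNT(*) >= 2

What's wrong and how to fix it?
Bug: COUNT(*) cannot appear in WHERE; the per-group count doesn't exist yet

Fix: Group first with HAVING COUNT(*) >= 2, then COUNT the resulting groups

Corrected query:
SELECT COUNT(*) FROM (SELECT author FROM books GROUP BY author HAVING COUNT(*) >= 2)

Result:
COUNT(*)
--------
3       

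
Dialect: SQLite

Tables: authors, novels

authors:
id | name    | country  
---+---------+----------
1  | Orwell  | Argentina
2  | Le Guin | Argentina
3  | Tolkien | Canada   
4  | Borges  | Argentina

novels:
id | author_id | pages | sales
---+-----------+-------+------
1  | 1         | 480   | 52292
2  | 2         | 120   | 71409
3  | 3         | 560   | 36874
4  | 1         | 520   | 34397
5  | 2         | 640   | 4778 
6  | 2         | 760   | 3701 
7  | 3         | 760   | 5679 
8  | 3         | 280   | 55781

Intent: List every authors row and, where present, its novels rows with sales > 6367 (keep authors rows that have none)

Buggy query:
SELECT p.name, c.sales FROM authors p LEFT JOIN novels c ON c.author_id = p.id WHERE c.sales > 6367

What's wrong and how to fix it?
Bug: A WHERE condition on the right-hand table after LEFT JOIN drops unmatched parents

Fix: Put 'c.sales > 6367' in the JOIN's ON clause instead of WHERE

Corrected query:
SELECT p.name, c.sales FROM authors p LEFT JOIN novels c ON c.author_id = p.id AND c.sales > 6367

Result:
name    | sales
--------+------
Orwell  | 34397
Orwell  | 52292
Le Guin | 71409
Tolkien | 36874
Tolkien | 55781
Borges  | NULL 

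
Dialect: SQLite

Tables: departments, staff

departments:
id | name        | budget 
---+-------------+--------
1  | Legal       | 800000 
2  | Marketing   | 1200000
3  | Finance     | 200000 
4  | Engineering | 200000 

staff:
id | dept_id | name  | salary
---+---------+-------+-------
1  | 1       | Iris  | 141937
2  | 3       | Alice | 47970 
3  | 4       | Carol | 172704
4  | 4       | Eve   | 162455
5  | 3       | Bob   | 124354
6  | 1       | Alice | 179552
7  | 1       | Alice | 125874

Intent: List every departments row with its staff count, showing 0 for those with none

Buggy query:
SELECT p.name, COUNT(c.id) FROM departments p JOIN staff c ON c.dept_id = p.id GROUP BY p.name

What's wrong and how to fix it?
Bug: INNER JOIN drops departments rows that have no matching staff rows

Fix: Switch to LEFT JOIN to retain unmatched parent rows

Corrected query:
SELECT p.name, COUNT(c.id) FROM departments p LEFT JOIN staff c ON c.dept_id = p.id GROUP BY p.name

Result:
name        | COUNT(c.id)
------------+------------
Engineering | 2          
Finance     | 2          
Legal       | 3          
Marketing   | 0          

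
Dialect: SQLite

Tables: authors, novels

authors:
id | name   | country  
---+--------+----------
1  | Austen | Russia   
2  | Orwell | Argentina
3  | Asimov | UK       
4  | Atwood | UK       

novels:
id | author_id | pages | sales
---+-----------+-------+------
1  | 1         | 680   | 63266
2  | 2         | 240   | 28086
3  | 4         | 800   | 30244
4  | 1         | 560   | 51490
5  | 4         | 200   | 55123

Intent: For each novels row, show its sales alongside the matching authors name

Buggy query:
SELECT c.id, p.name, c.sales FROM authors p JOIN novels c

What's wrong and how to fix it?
Bug: Missing join condition: each novels row is matched to all authors rows instead of just its own

Fix: Specify the join condition linking the foreign key to the parent id

Corrected query:
SELECT c.id, p.name, c.sales FROM authors p JOIN novels c ON c.author_id = p.id

Result:
id | name   | sales
---+--------+------
1  | Austen | 63266
2  | Orwell | 28086
3  | Atwood | 30244
4  | Austen | 51490
5  | Atwood | 55123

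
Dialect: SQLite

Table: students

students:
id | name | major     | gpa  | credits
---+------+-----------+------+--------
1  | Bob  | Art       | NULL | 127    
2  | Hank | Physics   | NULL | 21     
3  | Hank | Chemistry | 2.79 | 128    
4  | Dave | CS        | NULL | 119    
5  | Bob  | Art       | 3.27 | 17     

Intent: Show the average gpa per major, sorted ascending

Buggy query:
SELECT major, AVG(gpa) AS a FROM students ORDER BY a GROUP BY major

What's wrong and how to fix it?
Bug: GROUP BY must precede ORDER BY

Fix: Move ORDER BY to the end, after GROUP BY

Corrected query:
SELECT major, AVG(gpa) AS a FROM students GROUP BY major ORDER BY a

Result:
major     | a   
----------+-----
CS        | NULL
Physics   | NULL
Chemistry | 2.79
Art       | 3.27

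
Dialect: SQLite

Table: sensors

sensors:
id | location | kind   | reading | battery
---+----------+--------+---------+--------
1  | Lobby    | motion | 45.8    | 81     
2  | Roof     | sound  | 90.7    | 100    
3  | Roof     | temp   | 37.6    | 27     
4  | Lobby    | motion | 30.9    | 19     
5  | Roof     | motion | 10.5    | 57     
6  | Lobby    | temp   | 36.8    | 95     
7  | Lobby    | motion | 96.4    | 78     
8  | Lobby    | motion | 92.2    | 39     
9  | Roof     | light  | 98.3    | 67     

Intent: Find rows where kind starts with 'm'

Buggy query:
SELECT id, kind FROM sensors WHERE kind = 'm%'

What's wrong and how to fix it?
Bug: Wildcards only work with LIKE; '=' treats '%' as a literal character

Fix: Replace '=' with LIKE so 'm%' is treated as a pattern

Corrected query:
SELECT id, kind FROM sensors WHERE kind LIKE 'm%'

Result:
id | kind  
---+-------
1  | motion
4  | motion
5  | motion
7  | motion
8  | motion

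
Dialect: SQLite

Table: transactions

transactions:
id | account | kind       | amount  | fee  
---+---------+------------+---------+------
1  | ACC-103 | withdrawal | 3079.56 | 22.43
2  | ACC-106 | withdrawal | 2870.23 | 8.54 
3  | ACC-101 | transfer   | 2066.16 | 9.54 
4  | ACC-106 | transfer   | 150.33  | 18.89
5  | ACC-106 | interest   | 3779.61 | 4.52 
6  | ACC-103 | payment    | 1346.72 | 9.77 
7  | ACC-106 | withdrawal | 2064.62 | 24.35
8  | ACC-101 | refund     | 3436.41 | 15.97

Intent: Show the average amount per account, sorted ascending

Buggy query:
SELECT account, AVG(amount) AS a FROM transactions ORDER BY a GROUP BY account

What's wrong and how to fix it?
Bug: GROUP BY must precede ORDER BY

Fix: Move ORDER BY to the end, after GROUP BY

Corrected query:
SELECT account, AVG(amount) AS a FROM transactions GROUP BY account ORDER BY a

Result:
account | a        
--------+----------
ACC-103 | 2213.14  
ACC-106 | 2216.1975
ACC-101 | 2751.285 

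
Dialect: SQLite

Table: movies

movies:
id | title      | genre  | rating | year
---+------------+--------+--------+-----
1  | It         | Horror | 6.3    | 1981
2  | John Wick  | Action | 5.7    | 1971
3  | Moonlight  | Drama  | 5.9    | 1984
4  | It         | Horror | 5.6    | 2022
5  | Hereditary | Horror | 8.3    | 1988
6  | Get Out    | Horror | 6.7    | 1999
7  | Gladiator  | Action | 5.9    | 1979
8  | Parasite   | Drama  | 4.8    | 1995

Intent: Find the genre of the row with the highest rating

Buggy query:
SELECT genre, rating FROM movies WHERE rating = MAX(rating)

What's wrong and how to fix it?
Bug: WHERE is evaluated per row; an aggregate over the whole table isn't defined there

Fix: Use a subquery: WHERE rating = (SELECT MAX(rating) FROM movies)

Corrected query:
SELECT genre, rating FROM movies WHERE rating = (SELECT MAX(rating) FROM movies)

Result:
genre  | rating
-------+-------
Horror | 8.3   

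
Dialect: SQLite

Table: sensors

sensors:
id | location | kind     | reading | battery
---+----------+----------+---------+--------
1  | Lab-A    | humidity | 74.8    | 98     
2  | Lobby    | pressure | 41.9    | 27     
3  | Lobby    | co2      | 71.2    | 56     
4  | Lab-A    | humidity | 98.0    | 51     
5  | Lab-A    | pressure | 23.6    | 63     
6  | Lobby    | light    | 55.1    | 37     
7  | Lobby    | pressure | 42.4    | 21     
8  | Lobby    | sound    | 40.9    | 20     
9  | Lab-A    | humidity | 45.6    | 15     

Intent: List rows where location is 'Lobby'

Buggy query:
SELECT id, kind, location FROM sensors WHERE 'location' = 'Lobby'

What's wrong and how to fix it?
Bug: 'location' in single quotes is a string literal, not the column; the comparison is literal-vs-literal and never true

Fix: Remove the quotes around the column name (or use double quotes for an identifier)

Corrected query:
SELECT id, kind, location FROM sensors WHERE location = 'Lobby'

Result:
id | kind     | location
---+----------+---------
2  | pressure | Lobby   
3  | co2      | Lobby   
6  | light    | Lobby   
7  | pressure | Lobby   
8  | sound    | Lobby   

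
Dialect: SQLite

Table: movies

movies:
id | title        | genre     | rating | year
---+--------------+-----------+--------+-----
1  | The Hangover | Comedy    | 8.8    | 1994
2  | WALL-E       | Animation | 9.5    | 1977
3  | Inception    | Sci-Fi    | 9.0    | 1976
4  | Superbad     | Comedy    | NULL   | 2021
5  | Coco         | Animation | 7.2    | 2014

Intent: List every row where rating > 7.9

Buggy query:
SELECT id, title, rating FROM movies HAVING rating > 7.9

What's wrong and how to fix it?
Bug: This is a non-aggregate query (no GROUP BY, no aggregates), so in SQLite the HAVING clause is invalid here; a row-level condition belongs in WHERE

Fix: Use WHERE for row-level filtering

Corrected query:
SELECT id, title, rating FROM movies WHERE rating > 7.9

Result:
id | title        | rating
---+--------------+-------
1  | The Hangover | 8.8   
2  | WALL-E       | 9.5   
3  | Inception    | 9     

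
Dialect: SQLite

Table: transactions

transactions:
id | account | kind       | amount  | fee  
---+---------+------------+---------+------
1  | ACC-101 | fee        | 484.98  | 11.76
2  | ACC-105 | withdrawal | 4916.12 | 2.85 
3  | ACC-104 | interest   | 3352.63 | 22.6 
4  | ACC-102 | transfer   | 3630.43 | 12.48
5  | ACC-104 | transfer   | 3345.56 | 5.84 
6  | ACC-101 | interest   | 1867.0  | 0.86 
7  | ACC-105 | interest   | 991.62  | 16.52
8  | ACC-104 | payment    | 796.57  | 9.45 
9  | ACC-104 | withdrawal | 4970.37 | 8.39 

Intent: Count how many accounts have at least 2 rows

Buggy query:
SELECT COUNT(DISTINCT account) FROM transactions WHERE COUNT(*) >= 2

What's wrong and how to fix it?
Bug: COUNT(*) cannot appear in WHERE; the per-group count doesn't exist yet

Fix: Group first with HAVING COUNT(*) >= 2, then COUNT the resulting groups

Corrected query:
SELECT COUNT(*) FROM (SELECT account FROM transactions GROUP BY account HAVING COUNT(*) >= 2)

Result:
COUNT(*)
--------
3       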